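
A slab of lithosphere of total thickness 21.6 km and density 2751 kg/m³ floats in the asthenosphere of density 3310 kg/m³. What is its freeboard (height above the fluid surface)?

3.65 km

Floating equilibrium: submerged depth d = t ρ_obj/ρ_fluid = 21.6 km × 2751/3310 = 17.95 km.
Freeboard = t − d = 21.6 km − 17.95 km = 3.65 km.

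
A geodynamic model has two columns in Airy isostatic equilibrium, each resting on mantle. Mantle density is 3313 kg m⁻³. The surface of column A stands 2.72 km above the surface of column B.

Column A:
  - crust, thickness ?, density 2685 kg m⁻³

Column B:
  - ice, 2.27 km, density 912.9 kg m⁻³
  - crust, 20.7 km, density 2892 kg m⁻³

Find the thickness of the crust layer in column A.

Take the compensation level at the base of the deeper column (depth z_c below the surface of column A) and equate Σ ρ_i t_i down to z_c; mantle fills any gap and the z_c terms cancel.
Column A: x×2685 + (z_c − 0 − x)×3313
Column B: 2.72×0 + 2.27×912.9 + 20.7×2892 + (z_c − 2.72 − 22.97)×3313
The z_c×3313 term appears on both sides and cancels. Collect the known terms of each column as K = Σ(ρt)_known − 3313 × (depth of known layers): K_A = 0 − 3313×0 = 0; K_B = 61936.683 − 3313×(2.72 + 22.97) = −23174.287.
Balance: K_A − x×(3313 − 2685) = K_B, so x = (K_A − K_B)/(3313 − 2685) = 23174.3/628 = 36.9 km.

36.9 km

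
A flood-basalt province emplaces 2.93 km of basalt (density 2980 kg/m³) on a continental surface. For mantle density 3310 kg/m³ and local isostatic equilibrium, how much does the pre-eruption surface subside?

Subaerial loading: s = t ρ_load / ρ_m.
s = 2.93 km × 2980/3310 = 2.64 km.

2.64 km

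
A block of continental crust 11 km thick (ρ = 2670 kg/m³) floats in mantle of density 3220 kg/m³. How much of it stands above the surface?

Floating equilibrium: submerged depth d = t ρ_obj/ρ_fluid = 11 km × 2670/3220 = 9.121 km.
Freeboard = t − d = 11 km − 9.121 km = 1.88 km.

1.88 km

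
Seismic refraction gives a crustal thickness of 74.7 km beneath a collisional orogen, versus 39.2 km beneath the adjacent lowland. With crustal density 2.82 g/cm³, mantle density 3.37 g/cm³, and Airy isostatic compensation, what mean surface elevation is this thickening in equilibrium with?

Excess crust Δ = 74.7 km − 39.2 km = 35.5 km, split between elevation h and root r with h + r = Δ.
Airy balance ρ_c h = (ρ_m − ρ_c) r gives r = h ρ_c/(ρ_m − ρ_c), so h (1 + ρ_c/(ρ_m − ρ_c)) = Δ, i.e. h = Δ (ρ_m − ρ_c)/ρ_m.
h = 35.5 km × 0.55/3.37 = 5.79 km.

5.79 km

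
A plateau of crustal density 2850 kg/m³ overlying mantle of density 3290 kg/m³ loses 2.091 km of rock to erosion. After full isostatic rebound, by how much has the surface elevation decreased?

0.28 km

Rebound u = e ρ_c/ρ_m = 2.091 km × 2850/3290 = 1.811 km.
Net surface drop = e − u = 2.091 km − 1.811 km = e (ρ_m − ρ_c)/ρ_m = 0.28 km.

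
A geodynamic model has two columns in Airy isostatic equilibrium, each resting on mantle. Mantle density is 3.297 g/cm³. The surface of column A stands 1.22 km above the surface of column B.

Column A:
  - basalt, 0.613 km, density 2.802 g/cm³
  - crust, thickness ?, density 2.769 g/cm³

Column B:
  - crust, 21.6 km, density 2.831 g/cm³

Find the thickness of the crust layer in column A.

26.1 km

Take the compensation level at the base of the deeper column (depth z_c below the surface of column A) and equate Σ ρ_i t_i down to z_c; mantle fills any gap and the z_c terms cancel.
Column A: 0.613×2.802 + x×2.769 + (z_c − 0.613 − x)×3.297
Column B: 1.22×0 + 21.6×2.831 + (z_c − 1.22 − 21.6)×3.297
The z_c×3.297 term appears on both sides and cancels. Collect the known terms of each column as K = Σ(ρt)_known − 3.297 × (depth of known layers): K_A = 1.717626 − 3.297×0.613 = −0.303435; K_B = 61.1496 − 3.297×(1.22 + 21.6) = −14.08794.
Balance: K_A − x×(3.297 − 2.769) = K_B, so x = (K_A − K_B)/(3.297 − 2.769) = 13.7845/0.528 = 26.1 km.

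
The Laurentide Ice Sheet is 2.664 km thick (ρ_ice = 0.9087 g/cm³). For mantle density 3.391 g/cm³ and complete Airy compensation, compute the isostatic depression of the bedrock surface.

0.714 km

Balancing pressure at the compensation depth: the ice load ρ_ice t is balanced by mantle displaced below, ρ_m s.
s = t ρ_ice / ρ_m = 2.664 km × 0.9087/3.391 = 0.714 km.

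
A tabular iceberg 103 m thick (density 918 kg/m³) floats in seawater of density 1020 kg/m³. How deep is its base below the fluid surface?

92.7 m

Draft d = t ρ_obj/ρ_fluid = 103 m × 918/1020 = 92.7 m.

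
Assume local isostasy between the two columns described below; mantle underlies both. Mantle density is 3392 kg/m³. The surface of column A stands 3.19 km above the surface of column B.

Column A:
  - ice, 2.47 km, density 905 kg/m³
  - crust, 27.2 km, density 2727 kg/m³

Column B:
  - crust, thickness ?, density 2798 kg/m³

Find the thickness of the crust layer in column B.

22.6 km

Take the compensation level at the base of the deeper column (depth z_c below the surface of column A) and equate Σ ρ_i t_i down to z_c; mantle fills any gap and the z_c terms cancel.
Column A: 2.47×905 + 27.2×2727 + (z_c − 29.67)×3392
Column B: 3.19×0 + x×2798 + (z_c − 3.19 − 0 − x)×3392
The z_c×3392 term appears on both sides and cancels. Collect the known terms of each column as K = Σ(ρt)_known − 3392 × (depth of known layers): K_A = 76409.75 − 3392×29.67 = −24230.89; K_B = 0 − 3392×(3.19 + 0) = −10820.48.
Balance: K_A = K_B − x×(3392 − 2798), so x = (K_B − K_A)/(3392 − 2798) = 13410.4/594 = 22.6 km.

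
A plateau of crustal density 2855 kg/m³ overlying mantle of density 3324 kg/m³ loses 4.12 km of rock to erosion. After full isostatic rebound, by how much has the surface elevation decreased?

Rebound u = e ρ_c/ρ_m = 4.12 km × 2855/3324 = 3.539 km.
Net surface drop = e − u = 4.12 km − 3.539 km = e (ρ_m − ρ_c)/ρ_m = 0.581 km.

0.581 km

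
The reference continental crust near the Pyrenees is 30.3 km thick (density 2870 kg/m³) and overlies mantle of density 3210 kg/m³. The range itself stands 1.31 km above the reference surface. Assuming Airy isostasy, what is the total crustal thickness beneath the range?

Root depth r = h ρ_c / (ρ_m − ρ_c) = 1.31 km × 2870 / 340 = 11.06 km.
Total thickness = T + h + r = 30.3 km + 1.31 km + 11.06 km = 42.7 km.

42.7 km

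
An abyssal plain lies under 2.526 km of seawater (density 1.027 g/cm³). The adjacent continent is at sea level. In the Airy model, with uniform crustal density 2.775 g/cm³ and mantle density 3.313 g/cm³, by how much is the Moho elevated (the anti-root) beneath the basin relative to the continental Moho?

8.21 km

Equating mass per unit area of the two columns: replacing crust with seawater at the top is compensated by replacing crust with mantle at the base: d (ρ_c − ρ_w) = a (ρ_m − ρ_c).
a = d (ρ_c − ρ_w)/(ρ_m − ρ_c) = 2.526 km × 1.748/0.538 = 8.21 km.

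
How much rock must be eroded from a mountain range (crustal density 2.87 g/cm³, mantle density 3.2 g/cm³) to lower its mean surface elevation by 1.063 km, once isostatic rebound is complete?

Net drop Δ = e − u = e − e ρ_c/ρ_m = e (ρ_m − ρ_c)/ρ_m.
e = Δ ρ_m/(ρ_m − ρ_c) = 1.063 km × 3.2/0.33 = 10.3 km.

10.3 km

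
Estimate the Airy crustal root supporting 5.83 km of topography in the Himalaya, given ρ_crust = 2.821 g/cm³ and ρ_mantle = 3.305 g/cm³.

34 km

Balancing pressure at the compensation depth: the weight of the topography is balanced by the buoyancy of the root, ρ_c h = (ρ_m − ρ_c) r.
r = h · ρ_c / (ρ_m − ρ_c) = 5.83 km × 2.821 / (3.305 − 2.821) = 34 km.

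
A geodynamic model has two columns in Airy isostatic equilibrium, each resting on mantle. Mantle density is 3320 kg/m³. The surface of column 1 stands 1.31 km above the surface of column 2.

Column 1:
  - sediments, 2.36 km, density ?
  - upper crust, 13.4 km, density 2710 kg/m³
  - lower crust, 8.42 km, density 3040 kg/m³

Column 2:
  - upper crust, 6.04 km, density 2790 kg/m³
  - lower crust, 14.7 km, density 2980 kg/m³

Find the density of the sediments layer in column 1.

2470 kg/m³

Take the compensation level at the base of the deeper column (depth z_c below the surface of column 1) and equate Σ ρ_i t_i down to z_c; mantle fills any gap and the z_c terms cancel.
Column 1: 2.36×ρ + 13.4×2710 + 8.42×3040 + (z_c − 24.18)×3320
Column 2: 1.31×0 + 6.04×2790 + 14.7×2980 + (z_c − 1.31 − 20.74)×3320
The z_c×3320 term appears on both sides and cancels. Collect the known terms of each column as K = Σ(ρt)_known − 3320 × (depth of known layers): K_1 = 61910.8 − 3320×24.18 = −18366.8; K_2 = 60657.6 − 3320×(1.31 + 20.74) = −12548.4.
Balance: K_1 + 2.36×ρ = K_2, so ρ = (K_2 − K_1)/2.36 = 5818.4/2.36 = 2470 kg/m³.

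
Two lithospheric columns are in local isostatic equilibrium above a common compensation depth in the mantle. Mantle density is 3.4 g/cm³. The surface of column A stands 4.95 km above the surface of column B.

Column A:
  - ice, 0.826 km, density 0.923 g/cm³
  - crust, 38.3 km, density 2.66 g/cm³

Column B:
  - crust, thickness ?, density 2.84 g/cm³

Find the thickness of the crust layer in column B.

Take the compensation level at the base of the deeper column (depth z_c below the surface of column A) and equate Σ ρ_i t_i down to z_c; mantle fills any gap and the z_c terms cancel.
Column A: 0.826×0.923 + 38.3×2.66 + (z_c − 39.126)×3.4
Column B: 4.95×0 + x×2.84 + (z_c − 4.95 − 0 − x)×3.4
The z_c×3.4 term appears on both sides and cancels. Collect the known terms of each column as K = Σ(ρt)_known − 3.4 × (depth of known layers): K_A = 102.640398 − 3.4×39.126 = −30.388002; K_B = 0 − 3.4×(4.95 + 0) = −16.83.
Balance: K_A = K_B − x×(3.4 − 2.84), so x = (K_B − K_A)/(3.4 − 2.84) = 13.558/0.56 = 24.2 km.

24.2 km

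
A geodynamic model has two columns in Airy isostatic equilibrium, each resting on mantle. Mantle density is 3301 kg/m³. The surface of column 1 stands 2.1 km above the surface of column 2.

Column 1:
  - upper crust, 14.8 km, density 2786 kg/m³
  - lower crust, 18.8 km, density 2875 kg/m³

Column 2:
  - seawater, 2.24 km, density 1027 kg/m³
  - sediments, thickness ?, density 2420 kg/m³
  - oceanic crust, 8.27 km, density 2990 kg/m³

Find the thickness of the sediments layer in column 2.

1.17 km

Take the compensation level at the base of the deeper column (depth z_c below the surface of column 1) and equate Σ ρ_i t_i down to z_c; mantle fills any gap and the z_c terms cancel.
Column 1: 14.8×2786 + 18.8×2875 + (z_c − 33.6)×3301
Column 2: 2.1×0 + 2.24×1027 + x×2420 + 8.27×2990 + (z_c − 2.1 − 10.51 − x)×3301
The z_c×3301 term appears on both sides and cancels. Collect the known terms of each column as K = Σ(ρt)_known − 3301 × (depth of known layers): K_1 = 95282.8 − 3301×33.6 = −15630.8; K_2 = 27027.78 − 3301×(2.1 + 10.51) = −14597.83.
Balance: K_1 = K_2 − x×(3301 − 2420), so x = (K_2 − K_1)/(3301 − 2420) = 1032.97/881 = 1.17 km.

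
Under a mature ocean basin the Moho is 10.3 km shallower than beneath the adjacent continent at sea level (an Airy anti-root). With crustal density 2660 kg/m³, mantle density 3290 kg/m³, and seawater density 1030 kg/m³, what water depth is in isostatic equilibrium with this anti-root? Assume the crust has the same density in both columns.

Replacing a thickness d of crust by seawater at the top must be balanced by replacing crust with mantle at the base: d (ρ_c − ρ_w) = a (ρ_m − ρ_c).
d = a (ρ_m − ρ_c)/(ρ_c − ρ_w) = 10.3 km × 630/1630 = 3.98 km.

3.98 km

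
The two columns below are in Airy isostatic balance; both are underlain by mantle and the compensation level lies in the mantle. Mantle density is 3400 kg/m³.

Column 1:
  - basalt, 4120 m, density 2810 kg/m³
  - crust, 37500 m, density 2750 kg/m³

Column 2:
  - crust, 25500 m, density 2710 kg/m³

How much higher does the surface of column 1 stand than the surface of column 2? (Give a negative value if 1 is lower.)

For any compensation level in the mantle, the mantle terms cancel and isostasy reduces to e = (Σt_1 − Σt_2) − (Σ(ρt)_1 − Σ(ρt)_2) / ρ_m.
Σt_1 = 41620 m; Σt_2 = 25500 m; Σ(ρt)_1 = 114702200; Σ(ρt)_2 = 69105000 (in m·kg/m³).
e = (41620 − 25500) − (114702200 − 69105000) / 3400 = 2710 m.

2710 m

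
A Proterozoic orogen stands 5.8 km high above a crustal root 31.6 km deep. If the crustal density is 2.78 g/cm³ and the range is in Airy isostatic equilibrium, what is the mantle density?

Airy balance: ρ_c h = (ρ_m − ρ_c) r → ρ_m = ρ_c (1 + h/r).
ρ_m = 2.78 × (1 + 5.8 km/31.6 km) = 3.29 g/cm³.

3.29 g/cm³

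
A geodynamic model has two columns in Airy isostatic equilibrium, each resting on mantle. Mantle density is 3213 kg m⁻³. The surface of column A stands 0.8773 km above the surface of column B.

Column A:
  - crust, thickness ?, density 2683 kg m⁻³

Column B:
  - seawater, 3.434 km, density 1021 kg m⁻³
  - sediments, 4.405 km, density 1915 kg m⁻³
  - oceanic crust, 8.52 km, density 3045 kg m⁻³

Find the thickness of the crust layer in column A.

Take the compensation level at the base of the deeper column (depth z_c below the surface of column A) and equate Σ ρ_i t_i down to z_c; mantle fills any gap and the z_c terms cancel.
Column A: x×2683 + (z_c − 0 − x)×3213
Column B: 0.8773×0 + 3.434×1021 + 4.405×1915 + 8.52×3045 + (z_c − 0.8773 − 16.359)×3213
The z_c×3213 term appears on both sides and cancels. Collect the known terms of each column as K = Σ(ρt)_known − 3213 × (depth of known layers): K_A = 0 − 3213×0 = 0; K_B = 37885.089 − 3213×(0.8773 + 16.359) = −17495.1429.
Balance: K_A − x×(3213 − 2683) = K_B, so x = (K_A − K_B)/(3213 − 2683) = 17495.1/530 = 33 km.

33 km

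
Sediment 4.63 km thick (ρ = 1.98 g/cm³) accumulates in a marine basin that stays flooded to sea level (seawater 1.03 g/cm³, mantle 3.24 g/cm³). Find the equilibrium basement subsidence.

1.99 km

Submarine loading: the sediment displaces seawater, and the subsidence is in turn flooded, so s (ρ_m − ρ_w) = t (ρ_sed − ρ_w).
s = 4.63 km × (1.98 − 1.03) / (3.24 − 1.03) = 1.99 km.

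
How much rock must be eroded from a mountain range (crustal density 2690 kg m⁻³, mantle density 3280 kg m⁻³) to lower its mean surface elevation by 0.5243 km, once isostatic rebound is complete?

Net drop Δ = e − u = e − e ρ_c/ρ_m = e (ρ_m − ρ_c)/ρ_m.
e = Δ ρ_m/(ρ_m − ρ_c) = 0.5243 km × 3280/590 = 2.91 km.

2.91 km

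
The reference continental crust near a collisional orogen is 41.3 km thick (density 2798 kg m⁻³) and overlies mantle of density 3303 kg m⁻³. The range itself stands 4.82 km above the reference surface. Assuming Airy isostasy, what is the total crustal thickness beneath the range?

72.8 km

Root depth r = h ρ_c / (ρ_m − ρ_c) = 4.82 km × 2798 / 505 = 26.71 km.
Total thickness = T + h + r = 41.3 km + 4.82 km + 26.71 km = 72.8 km.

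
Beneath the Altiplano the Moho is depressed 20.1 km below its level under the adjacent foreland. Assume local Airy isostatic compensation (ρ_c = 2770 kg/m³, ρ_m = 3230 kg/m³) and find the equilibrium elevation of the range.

3.34 km

Equating mass per unit area of the two columns: ρ_c h = (ρ_m − ρ_c) r.
h = r (ρ_m − ρ_c) / ρ_c = 20.1 km × (3230 − 2770) / 2770 = 3.34 km.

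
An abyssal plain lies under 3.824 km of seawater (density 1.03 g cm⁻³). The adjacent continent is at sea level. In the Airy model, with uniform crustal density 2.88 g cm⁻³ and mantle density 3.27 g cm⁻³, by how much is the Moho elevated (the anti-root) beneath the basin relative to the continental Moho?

By Archimedes' principle applied to the lithosphere: replacing crust with seawater at the top is compensated by replacing crust with mantle at the base: d (ρ_c − ρ_w) = a (ρ_m − ρ_c).
a = d (ρ_c − ρ_w)/(ρ_m − ρ_c) = 3.824 km × 1.85/0.39 = 18.1 km.

18.1 km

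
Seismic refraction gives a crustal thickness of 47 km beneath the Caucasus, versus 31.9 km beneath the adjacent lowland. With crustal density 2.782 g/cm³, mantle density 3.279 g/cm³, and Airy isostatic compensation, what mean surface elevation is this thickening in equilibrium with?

2.29 km

Excess crust Δ = 47 km − 31.9 km = 15.1 km, split between elevation h and root r with h + r = Δ.
Airy balance ρ_c h = (ρ_m − ρ_c) r gives r = h ρ_c/(ρ_m − ρ_c), so h (1 + ρ_c/(ρ_m − ρ_c)) = Δ, i.e. h = Δ (ρ_m − ρ_c)/ρ_m.
h = 15.1 km × 0.497/3.279 = 2.29 km.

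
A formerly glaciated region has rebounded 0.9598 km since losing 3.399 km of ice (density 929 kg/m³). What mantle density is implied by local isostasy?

3290 kg/m³

ρ_m = ρ_ice t / u = 929 × 3.399 km/0.9598 km = 3290 kg/m³.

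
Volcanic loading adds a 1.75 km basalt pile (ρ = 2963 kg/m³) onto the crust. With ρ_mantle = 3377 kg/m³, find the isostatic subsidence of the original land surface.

1.54 km

Subaerial loading: s = t ρ_load / ρ_m.
s = 1.75 km × 2963/3377 = 1.54 km.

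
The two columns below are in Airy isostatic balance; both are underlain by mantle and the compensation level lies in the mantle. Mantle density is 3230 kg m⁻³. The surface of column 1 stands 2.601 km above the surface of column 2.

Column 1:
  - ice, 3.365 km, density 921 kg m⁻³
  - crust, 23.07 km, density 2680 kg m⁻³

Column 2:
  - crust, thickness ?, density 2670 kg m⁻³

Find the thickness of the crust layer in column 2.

Take the compensation level at the base of the deeper column (depth z_c below the surface of column 1) and equate Σ ρ_i t_i down to z_c; mantle fills any gap and the z_c terms cancel.
Column 1: 3.365×921 + 23.07×2680 + (z_c − 26.435)×3230
Column 2: 2.601×0 + x×2670 + (z_c − 2.601 − 0 − x)×3230
The z_c×3230 term appears on both sides and cancels. Collect the known terms of each column as K = Σ(ρt)_known − 3230 × (depth of known layers): K_1 = 64926.765 − 3230×26.435 = −20458.285; K_2 = 0 − 3230×(2.601 + 0) = −8401.23.
Balance: K_1 = K_2 − x×(3230 − 2670), so x = (K_2 − K_1)/(3230 − 2670) = 12057.1/560 = 21.5 km.

21.5 km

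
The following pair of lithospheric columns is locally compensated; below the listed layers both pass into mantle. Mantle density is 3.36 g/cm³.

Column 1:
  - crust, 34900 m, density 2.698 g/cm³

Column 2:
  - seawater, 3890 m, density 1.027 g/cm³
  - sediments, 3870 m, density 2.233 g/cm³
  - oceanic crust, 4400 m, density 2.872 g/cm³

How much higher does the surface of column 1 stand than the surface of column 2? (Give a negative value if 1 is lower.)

2240 m

For any compensation level in the mantle, the mantle terms cancel and isostasy reduces to e = (Σt_1 − Σt_2) − (Σ(ρt)_1 − Σ(ρt)_2) / ρ_m.
Σt_1 = 34900 m; Σt_2 = 12160 m; Σ(ρt)_1 = 94160.2; Σ(ρt)_2 = 25273.54 (in m·g/cm³).
e = (34900 − 12160) − (94160.2 − 25273.54) / 3.36 = 2240 m.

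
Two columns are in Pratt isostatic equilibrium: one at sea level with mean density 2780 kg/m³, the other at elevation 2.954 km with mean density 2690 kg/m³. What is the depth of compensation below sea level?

88.3 km

ρ_ref D = ρ (D + h) → D (ρ_ref − ρ) = ρ h.
D = ρ h/(ρ_ref − ρ) = 2690 × 2.954 km/(2780 − 2690) = 88.3 km.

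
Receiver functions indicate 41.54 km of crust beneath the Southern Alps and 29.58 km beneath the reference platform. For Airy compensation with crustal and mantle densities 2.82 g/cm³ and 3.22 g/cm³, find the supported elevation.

1.49 km

Excess crust Δ = 41.54 km − 29.58 km = 11.96 km, split between elevation h and root r with h + r = Δ.
Airy balance ρ_c h = (ρ_m − ρ_c) r gives r = h ρ_c/(ρ_m − ρ_c), so h (1 + ρ_c/(ρ_m − ρ_c)) = Δ, i.e. h = Δ (ρ_m − ρ_c)/ρ_m.
h = 11.96 km × 0.4/3.22 = 1.49 km.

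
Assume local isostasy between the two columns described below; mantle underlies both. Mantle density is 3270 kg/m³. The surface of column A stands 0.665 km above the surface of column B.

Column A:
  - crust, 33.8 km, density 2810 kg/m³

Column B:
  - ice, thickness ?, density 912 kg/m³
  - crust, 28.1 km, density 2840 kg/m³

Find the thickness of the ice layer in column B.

0.547 km

Take the compensation level at the base of the deeper column (depth z_c below the surface of column A) and equate Σ ρ_i t_i down to z_c; mantle fills any gap and the z_c terms cancel.
Column A: 33.8×2810 + (z_c − 33.8)×3270
Column B: 0.665×0 + x×912 + 28.1×2840 + (z_c − 0.665 − 28.1 − x)×3270
The z_c×3270 term appears on both sides and cancels. Collect the known terms of each column as K = Σ(ρt)_known − 3270 × (depth of known layers): K_A = 94978 − 3270×33.8 = −15548; K_B = 79804 − 3270×(0.665 + 28.1) = −14257.55.
Balance: K_A = K_B − x×(3270 − 912), so x = (K_B − K_A)/(3270 − 912) = 1290.45/2358 = 0.547 km.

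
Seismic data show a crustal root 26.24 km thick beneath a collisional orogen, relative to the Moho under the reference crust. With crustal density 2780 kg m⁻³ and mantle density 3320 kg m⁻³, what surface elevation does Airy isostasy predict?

Equating mass per unit area of the two columns: ρ_c h = (ρ_m − ρ_c) r.
h = r (ρ_m − ρ_c) / ρ_c = 26.24 km × (3320 − 2780) / 2780 = 5.1 km.

5.1 km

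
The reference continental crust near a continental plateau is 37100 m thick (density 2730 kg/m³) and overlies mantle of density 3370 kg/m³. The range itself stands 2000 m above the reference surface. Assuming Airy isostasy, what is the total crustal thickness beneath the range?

47600 m

Root depth r = h ρ_c / (ρ_m − ρ_c) = 2000 m × 2730 / 640 = 8531 m.
Total thickness = T + h + r = 37100 m + 2000 m + 8531 m = 47600 m.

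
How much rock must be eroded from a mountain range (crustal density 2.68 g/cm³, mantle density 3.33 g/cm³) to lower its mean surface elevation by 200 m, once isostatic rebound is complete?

Net drop Δ = e − u = e − e ρ_c/ρ_m = e (ρ_m − ρ_c)/ρ_m.
e = Δ ρ_m/(ρ_m − ρ_c) = 200 m × 3.33/0.65 = 1020 m.

1020 m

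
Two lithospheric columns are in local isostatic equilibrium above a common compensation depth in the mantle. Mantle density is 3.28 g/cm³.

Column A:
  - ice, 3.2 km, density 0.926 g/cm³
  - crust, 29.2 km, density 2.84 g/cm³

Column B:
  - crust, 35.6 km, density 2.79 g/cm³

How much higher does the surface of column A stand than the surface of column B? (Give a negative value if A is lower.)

For any compensation level in the mantle, the mantle terms cancel and isostasy reduces to e = (Σt_A − Σt_B) − (Σ(ρt)_A − Σ(ρt)_B) / ρ_m.
Σt_A = 32.4 km; Σt_B = 35.6 km; Σ(ρt)_A = 85.8912; Σ(ρt)_B = 99.324 (in km·g/cm³).
e = (32.4 − 35.6) − (85.8912 − 99.324) / 3.28 = 0.895 km.

0.895 km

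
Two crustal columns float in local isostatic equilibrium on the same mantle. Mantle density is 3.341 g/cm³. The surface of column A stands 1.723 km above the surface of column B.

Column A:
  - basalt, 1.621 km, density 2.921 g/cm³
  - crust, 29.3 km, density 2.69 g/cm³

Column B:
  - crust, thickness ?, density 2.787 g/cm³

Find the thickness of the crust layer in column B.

25.3 km

Take the compensation level at the base of the deeper column (depth z_c below the surface of column A) and equate Σ ρ_i t_i down to z_c; mantle fills any gap and the z_c terms cancel.
Column A: 1.621×2.921 + 29.3×2.69 + (z_c − 30.921)×3.341
Column B: 1.723×0 + x×2.787 + (z_c − 1.723 − 0 − x)×3.341
The z_c×3.341 term appears on both sides and cancels. Collect the known terms of each column as K = Σ(ρt)_known − 3.341 × (depth of known layers): K_A = 83.551941 − 3.341×30.921 = −19.75512; K_B = 0 − 3.341×(1.723 + 0) = −5.756543.
Balance: K_A = K_B − x×(3.341 − 2.787), so x = (K_B − K_A)/(3.341 − 2.787) = 13.9986/0.554 = 25.3 km.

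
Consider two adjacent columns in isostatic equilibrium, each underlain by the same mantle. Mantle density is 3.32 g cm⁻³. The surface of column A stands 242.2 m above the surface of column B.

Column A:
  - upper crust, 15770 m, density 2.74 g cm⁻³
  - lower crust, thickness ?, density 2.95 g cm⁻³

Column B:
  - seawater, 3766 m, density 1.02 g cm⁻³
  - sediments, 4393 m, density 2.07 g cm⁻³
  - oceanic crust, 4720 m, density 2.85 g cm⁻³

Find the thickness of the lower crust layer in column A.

21700 m

Take the compensation level at the base of the deeper column (depth z_c below the surface of column A) and equate Σ ρ_i t_i down to z_c; mantle fills any gap and the z_c terms cancel.
Column A: 15770×2.74 + x×2.95 + (z_c − 15770 − x)×3.32
Column B: 242.2×0 + 3766×1.02 + 4393×2.07 + 4720×2.85 + (z_c − 242.2 − 12879)×3.32
The z_c×3.32 term appears on both sides and cancels. Collect the known terms of each column as K = Σ(ρt)_known − 3.32 × (depth of known layers): K_A = 43209.8 − 3.32×15770 = −9146.6; K_B = 26386.83 − 3.32×(242.2 + 12879) = −17175.554.
Balance: K_A − x×(3.32 − 2.95) = K_B, so x = (K_A − K_B)/(3.32 − 2.95) = 8028.95/0.37 = 21700 m.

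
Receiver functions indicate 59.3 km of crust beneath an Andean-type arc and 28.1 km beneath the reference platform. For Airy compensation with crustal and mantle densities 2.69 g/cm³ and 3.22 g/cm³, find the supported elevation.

5.14 km

Excess crust Δ = 59.3 km − 28.1 km = 31.2 km, split between elevation h and root r with h + r = Δ.
Airy balance ρ_c h = (ρ_m − ρ_c) r gives r = h ρ_c/(ρ_m − ρ_c), so h (1 + ρ_c/(ρ_m − ρ_c)) = Δ, i.e. h = Δ (ρ_m − ρ_c)/ρ_m.
h = 31.2 km × 0.53/3.22 = 5.14 km.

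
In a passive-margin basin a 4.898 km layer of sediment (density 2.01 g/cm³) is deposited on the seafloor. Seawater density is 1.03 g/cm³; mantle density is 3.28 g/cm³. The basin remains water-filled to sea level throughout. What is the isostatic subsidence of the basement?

Submarine loading: the sediment displaces seawater, and the subsidence is in turn flooded, so s (ρ_m − ρ_w) = t (ρ_sed − ρ_w).
s = 4.898 km × (2.01 − 1.03) / (3.28 − 1.03) = 2.13 km.

2.13 km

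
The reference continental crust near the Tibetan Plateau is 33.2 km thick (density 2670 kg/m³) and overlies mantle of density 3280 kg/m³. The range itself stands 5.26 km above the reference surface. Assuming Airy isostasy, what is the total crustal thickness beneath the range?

61.5 km

Root depth r = h ρ_c / (ρ_m − ρ_c) = 5.26 km × 2670 / 610 = 23.02 km.
Total thickness = T + h + r = 33.2 km + 5.26 km + 23.02 km = 61.5 km.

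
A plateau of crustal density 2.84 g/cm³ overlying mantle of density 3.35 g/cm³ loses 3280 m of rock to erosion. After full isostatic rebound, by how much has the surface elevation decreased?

Rebound u = e ρ_c/ρ_m = 3280 m × 2.84/3.35 = 2781 m.
Net surface drop = e − u = 3280 m − 2781 m = e (ρ_m − ρ_c)/ρ_m = 499 m.

499 m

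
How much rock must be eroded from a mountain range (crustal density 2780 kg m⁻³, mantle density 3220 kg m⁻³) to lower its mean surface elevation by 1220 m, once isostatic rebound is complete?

8930 m

Net drop Δ = e − u = e − e ρ_c/ρ_m = e (ρ_m − ρ_c)/ρ_m.
e = Δ ρ_m/(ρ_m − ρ_c) = 1220 m × 3220/440 = 8930 m.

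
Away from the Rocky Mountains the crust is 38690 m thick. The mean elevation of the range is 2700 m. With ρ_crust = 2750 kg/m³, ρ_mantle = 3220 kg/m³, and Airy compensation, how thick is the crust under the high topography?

57200 m

Root depth r = h ρ_c / (ρ_m − ρ_c) = 2700 m × 2750 / 470 = 15800 m.
Total thickness = T + h + r = 38690 m + 2700 m + 15800 m = 57200 m.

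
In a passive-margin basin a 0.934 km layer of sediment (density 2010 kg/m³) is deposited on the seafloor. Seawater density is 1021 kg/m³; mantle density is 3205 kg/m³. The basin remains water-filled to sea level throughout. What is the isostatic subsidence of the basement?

Submarine loading: the sediment displaces seawater, and the subsidence is in turn flooded, so s (ρ_m − ρ_w) = t (ρ_sed − ρ_w).
s = 0.934 km × (2010 − 1021) / (3205 − 1021) = 0.423 km.

0.423 km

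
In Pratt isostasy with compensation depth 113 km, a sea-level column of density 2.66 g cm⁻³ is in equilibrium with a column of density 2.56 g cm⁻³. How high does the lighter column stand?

ρ_ref D = ρ (D + h) → h = D (ρ_ref − ρ)/ρ.
h = 113 km × (2.66 − 2.56)/2.56 = 4.41 km.

4.41 km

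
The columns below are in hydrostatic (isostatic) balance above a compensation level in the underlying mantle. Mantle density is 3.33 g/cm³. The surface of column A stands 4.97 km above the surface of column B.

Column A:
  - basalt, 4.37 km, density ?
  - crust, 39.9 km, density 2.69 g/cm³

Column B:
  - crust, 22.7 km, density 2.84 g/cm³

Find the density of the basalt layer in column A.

Take the compensation level at the base of the deeper column (depth z_c below the surface of column A) and equate Σ ρ_i t_i down to z_c; mantle fills any gap and the z_c terms cancel.
Column A: 4.37×ρ + 39.9×2.69 + (z_c − 44.27)×3.33
Column B: 4.97×0 + 22.7×2.84 + (z_c − 4.97 − 22.7)×3.33
The z_c×3.33 term appears on both sides and cancels. Collect the known terms of each column as K = Σ(ρt)_known − 3.33 × (depth of known layers): K_A = 107.331 − 3.33×44.27 = −40.0881; K_B = 64.468 − 3.33×(4.97 + 22.7) = −27.6731.
Balance: K_A + 4.37×ρ = K_B, so ρ = (K_B − K_A)/4.37 = 12.415/4.37 = 2.84 g/cm³.

2.84 g/cm³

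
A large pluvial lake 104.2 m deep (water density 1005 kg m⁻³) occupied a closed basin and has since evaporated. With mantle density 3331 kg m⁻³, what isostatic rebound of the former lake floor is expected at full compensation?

31.4 m

u = d ρ_w/ρ_m = 104.2 m × 1005/3331 = 31.4 m.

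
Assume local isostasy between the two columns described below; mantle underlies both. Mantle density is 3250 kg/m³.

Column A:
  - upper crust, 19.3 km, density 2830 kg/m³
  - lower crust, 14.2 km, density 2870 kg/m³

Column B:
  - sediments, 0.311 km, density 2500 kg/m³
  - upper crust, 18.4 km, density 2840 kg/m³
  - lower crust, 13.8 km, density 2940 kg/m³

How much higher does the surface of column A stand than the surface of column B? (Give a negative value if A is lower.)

For any compensation level in the mantle, the mantle terms cancel and isostasy reduces to e = (Σt_A − Σt_B) − (Σ(ρt)_A − Σ(ρt)_B) / ρ_m.
Σt_A = 33.5 km; Σt_B = 32.511 km; Σ(ρt)_A = 95373; Σ(ρt)_B = 93605.5 (in km·kg/m³).
e = (33.5 − 32.511) − (95373 − 93605.5) / 3250 = 0.445 km.

0.445 km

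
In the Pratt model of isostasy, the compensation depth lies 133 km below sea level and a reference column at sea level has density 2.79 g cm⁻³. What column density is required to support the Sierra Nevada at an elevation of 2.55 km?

2.74 g cm⁻³

Pratt balance: ρ_ref D = ρ (D + h).
ρ = ρ_ref D/(D + h) = 2.79 × 133 km/(133 km + 2.55 km) = 2.74 g cm⁻³.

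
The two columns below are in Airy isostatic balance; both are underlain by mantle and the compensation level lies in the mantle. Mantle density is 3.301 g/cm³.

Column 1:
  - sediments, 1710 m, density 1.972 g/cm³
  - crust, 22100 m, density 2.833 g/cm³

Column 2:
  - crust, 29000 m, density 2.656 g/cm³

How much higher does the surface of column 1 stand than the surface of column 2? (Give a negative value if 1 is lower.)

−1840 m

For any compensation level in the mantle, the mantle terms cancel and isostasy reduces to e = (Σt_1 − Σt_2) − (Σ(ρt)_1 − Σ(ρt)_2) / ρ_m.
Σt_1 = 23810 m; Σt_2 = 29000 m; Σ(ρt)_1 = 65981.42; Σ(ρt)_2 = 77024 (in m·g/cm³).
e = (23810 − 29000) − (65981.42 − 77024) / 3.301 = −1840 m.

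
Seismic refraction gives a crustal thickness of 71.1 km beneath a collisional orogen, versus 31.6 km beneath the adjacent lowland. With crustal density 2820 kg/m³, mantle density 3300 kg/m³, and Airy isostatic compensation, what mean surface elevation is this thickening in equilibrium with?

5.75 km

Excess crust Δ = 71.1 km − 31.6 km = 39.5 km, split between elevation h and root r with h + r = Δ.
Airy balance ρ_c h = (ρ_m − ρ_c) r gives r = h ρ_c/(ρ_m − ρ_c), so h (1 + ρ_c/(ρ_m − ρ_c)) = Δ, i.e. h = Δ (ρ_m − ρ_c)/ρ_m.
h = 39.5 km × 480/3300 = 5.75 km.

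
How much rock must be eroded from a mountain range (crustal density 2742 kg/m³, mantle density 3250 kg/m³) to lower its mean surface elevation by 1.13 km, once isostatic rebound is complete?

7.23 km

Net drop Δ = e − u = e − e ρ_c/ρ_m = e (ρ_m − ρ_c)/ρ_m.
e = Δ ρ_m/(ρ_m − ρ_c) = 1.13 km × 3250/508 = 7.23 km.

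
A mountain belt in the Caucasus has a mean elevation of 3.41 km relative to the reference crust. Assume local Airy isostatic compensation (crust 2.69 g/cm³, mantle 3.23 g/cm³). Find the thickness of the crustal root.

Balancing pressure at the compensation depth: the weight of the topography is balanced by the buoyancy of the root, ρ_c h = (ρ_m − ρ_c) r.
r = h · ρ_c / (ρ_m − ρ_c) = 3.41 km × 2.69 / (3.23 − 2.69) = 17 km.

17 km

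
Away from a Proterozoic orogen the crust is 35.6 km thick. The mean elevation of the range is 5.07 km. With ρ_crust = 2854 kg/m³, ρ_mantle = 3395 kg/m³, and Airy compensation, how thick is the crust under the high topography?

67.4 km

Root depth r = h ρ_c / (ρ_m − ρ_c) = 5.07 km × 2854 / 541 = 26.75 km.
Total thickness = T + h + r = 35.6 km + 5.07 km + 26.75 km = 67.4 km.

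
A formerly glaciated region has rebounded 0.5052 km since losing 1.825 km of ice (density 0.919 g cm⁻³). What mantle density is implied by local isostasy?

3.32 g cm⁻³

ρ_m = ρ_ice t / u = 0.919 × 1.825 km/0.5052 km = 3.32 g cm⁻³.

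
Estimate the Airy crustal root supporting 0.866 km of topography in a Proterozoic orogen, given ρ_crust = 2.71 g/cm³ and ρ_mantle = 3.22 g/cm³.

4.6 km

Isostatic balance requires: the weight of the topography is balanced by the buoyancy of the root, ρ_c h = (ρ_m − ρ_c) r.
r = h · ρ_c / (ρ_m − ρ_c) = 0.866 km × 2.71 / (3.22 − 2.71) = 4.6 km.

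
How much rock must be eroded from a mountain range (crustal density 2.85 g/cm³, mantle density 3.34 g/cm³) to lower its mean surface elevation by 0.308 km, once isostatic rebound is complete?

Net drop Δ = e − u = e − e ρ_c/ρ_m = e (ρ_m − ρ_c)/ρ_m.
e = Δ ρ_m/(ρ_m − ρ_c) = 0.308 km × 3.34/0.49 = 2.1 km.

2.1 km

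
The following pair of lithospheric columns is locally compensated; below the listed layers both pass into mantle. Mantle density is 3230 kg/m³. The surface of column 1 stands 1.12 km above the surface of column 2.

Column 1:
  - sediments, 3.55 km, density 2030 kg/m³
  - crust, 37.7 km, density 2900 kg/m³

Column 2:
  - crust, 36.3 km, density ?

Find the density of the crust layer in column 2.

2870 kg/m³

Take the compensation level at the base of the deeper column (depth z_c below the surface of column 1) and equate Σ ρ_i t_i down to z_c; mantle fills any gap and the z_c terms cancel.
Column 1: 3.55×2030 + 37.7×2900 + (z_c − 41.25)×3230
Column 2: 1.12×0 + 36.3×ρ + (z_c − 1.12 − 36.3)×3230
The z_c×3230 term appears on both sides and cancels. Collect the known terms of each column as K = Σ(ρt)_known − 3230 × (depth of known layers): K_1 = 116536.5 − 3230×41.25 = −16701; K_2 = 0 − 3230×(1.12 + 36.3) = −120866.6.
Balance: K_1 = K_2 + 36.3×ρ, so ρ = (K_1 − K_2)/36.3 = 104166/36.3 = 2870 kg/m³.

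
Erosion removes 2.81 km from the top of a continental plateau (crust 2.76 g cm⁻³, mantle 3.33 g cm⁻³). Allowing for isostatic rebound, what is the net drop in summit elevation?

Rebound u = e ρ_c/ρ_m = 2.81 km × 2.76/3.33 = 2.329 km.
Net surface drop = e − u = 2.81 km − 2.329 km = e (ρ_m − ρ_c)/ρ_m = 0.481 km.

0.481 km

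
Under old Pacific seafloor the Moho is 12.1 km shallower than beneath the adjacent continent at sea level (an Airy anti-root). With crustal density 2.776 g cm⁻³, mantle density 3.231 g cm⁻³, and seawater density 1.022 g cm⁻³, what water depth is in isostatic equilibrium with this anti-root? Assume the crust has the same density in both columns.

3.14 km

Replacing a thickness d of crust by seawater at the top must be balanced by replacing crust with mantle at the base: d (ρ_c − ρ_w) = a (ρ_m − ρ_c).
d = a (ρ_m − ρ_c)/(ρ_c − ρ_w) = 12.1 km × 0.455/1.754 = 3.14 km.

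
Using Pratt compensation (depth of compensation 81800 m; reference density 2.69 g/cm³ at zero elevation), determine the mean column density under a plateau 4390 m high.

Pratt balance: ρ_ref D = ρ (D + h).
ρ = ρ_ref D/(D + h) = 2.69 × 81800 m/(81800 m + 4390 m) = 2.55 g/cm³.

2.55 g/cm³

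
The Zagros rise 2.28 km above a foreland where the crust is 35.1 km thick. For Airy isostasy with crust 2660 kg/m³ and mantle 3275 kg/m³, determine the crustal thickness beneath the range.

Root depth r = h ρ_c / (ρ_m − ρ_c) = 2.28 km × 2660 / 615 = 9.861 km.
Total thickness = T + h + r = 35.1 km + 2.28 km + 9.861 km = 47.2 km.

47.2 km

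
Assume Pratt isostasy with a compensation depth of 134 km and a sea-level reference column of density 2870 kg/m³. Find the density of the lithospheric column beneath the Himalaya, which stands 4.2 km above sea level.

2780 kg/m³

Pratt balance: ρ_ref D = ρ (D + h).
ρ = ρ_ref D/(D + h) = 2870 × 134 km/(134 km + 4.2 km) = 2780 kg/m³.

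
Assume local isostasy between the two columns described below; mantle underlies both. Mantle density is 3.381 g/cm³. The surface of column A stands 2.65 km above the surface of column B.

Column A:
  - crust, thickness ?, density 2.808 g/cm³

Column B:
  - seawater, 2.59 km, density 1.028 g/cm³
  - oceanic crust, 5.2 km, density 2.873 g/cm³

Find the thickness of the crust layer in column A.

Take the compensation level at the base of the deeper column (depth z_c below the surface of column A) and equate Σ ρ_i t_i down to z_c; mantle fills any gap and the z_c terms cancel.
Column A: x×2.808 + (z_c − 0 − x)×3.381
Column B: 2.65×0 + 2.59×1.028 + 5.2×2.873 + (z_c − 2.65 − 7.79)×3.381
The z_c×3.381 term appears on both sides and cancels. Collect the known terms of each column as K = Σ(ρt)_known − 3.381 × (depth of known layers): K_A = 0 − 3.381×0 = 0; K_B = 17.60212 − 3.381×(2.65 + 7.79) = −17.69552.
Balance: K_A − x×(3.381 − 2.808) = K_B, so x = (K_A − K_B)/(3.381 − 2.808) = 17.6955/0.573 = 30.9 km.

30.9 km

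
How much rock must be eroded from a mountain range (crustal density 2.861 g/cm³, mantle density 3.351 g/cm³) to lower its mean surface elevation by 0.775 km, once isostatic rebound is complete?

5.3 km

Net drop Δ = e − u = e − e ρ_c/ρ_m = e (ρ_m − ρ_c)/ρ_m.
e = Δ ρ_m/(ρ_m − ρ_c) = 0.775 km × 3.351/0.49 = 5.3 km.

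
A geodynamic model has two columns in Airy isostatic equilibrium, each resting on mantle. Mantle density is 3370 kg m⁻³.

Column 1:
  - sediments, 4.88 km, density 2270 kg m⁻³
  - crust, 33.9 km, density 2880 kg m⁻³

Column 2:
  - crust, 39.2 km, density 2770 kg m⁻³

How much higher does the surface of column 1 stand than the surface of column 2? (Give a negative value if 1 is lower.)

For any compensation level in the mantle, the mantle terms cancel and isostasy reduces to e = (Σt_1 − Σt_2) − (Σ(ρt)_1 − Σ(ρt)_2) / ρ_m.
Σt_1 = 38.78 km; Σt_2 = 39.2 km; Σ(ρt)_1 = 108709.6; Σ(ρt)_2 = 108584 (in km·kg m⁻³).
e = (38.78 − 39.2) − (108709.6 − 108584) / 3370 = −0.457 km.

−0.457 km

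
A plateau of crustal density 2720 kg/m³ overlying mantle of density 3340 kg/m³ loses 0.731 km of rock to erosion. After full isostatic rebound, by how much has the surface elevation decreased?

0.136 km

Rebound u = e ρ_c/ρ_m = 0.731 km × 2720/3340 = 0.5953 km.
Net surface drop = e − u = 0.731 km − 0.5953 km = e (ρ_m − ρ_c)/ρ_m = 0.136 km.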